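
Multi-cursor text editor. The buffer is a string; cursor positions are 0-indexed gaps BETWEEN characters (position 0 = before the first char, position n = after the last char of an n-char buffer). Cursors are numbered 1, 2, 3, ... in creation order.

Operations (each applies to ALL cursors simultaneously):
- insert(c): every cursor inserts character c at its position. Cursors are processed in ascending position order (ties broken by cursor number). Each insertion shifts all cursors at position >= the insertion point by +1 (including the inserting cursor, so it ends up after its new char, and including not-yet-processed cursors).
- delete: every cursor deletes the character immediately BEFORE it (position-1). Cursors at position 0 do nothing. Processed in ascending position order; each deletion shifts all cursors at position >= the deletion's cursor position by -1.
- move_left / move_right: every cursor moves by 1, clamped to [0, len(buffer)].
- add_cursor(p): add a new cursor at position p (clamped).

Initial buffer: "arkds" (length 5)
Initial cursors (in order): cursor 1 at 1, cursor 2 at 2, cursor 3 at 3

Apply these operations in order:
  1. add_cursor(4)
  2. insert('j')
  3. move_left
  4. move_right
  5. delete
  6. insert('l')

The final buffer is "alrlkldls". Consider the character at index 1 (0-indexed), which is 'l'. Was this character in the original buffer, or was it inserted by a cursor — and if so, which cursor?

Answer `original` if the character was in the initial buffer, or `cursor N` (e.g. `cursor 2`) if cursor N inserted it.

Answer: cursor 1

Derivation:
After op 1 (add_cursor(4)): buffer="arkds" (len 5), cursors c1@1 c2@2 c3@3 c4@4, authorship .....
After op 2 (insert('j')): buffer="ajrjkjdjs" (len 9), cursors c1@2 c2@4 c3@6 c4@8, authorship .1.2.3.4.
After op 3 (move_left): buffer="ajrjkjdjs" (len 9), cursors c1@1 c2@3 c3@5 c4@7, authorship .1.2.3.4.
After op 4 (move_right): buffer="ajrjkjdjs" (len 9), cursors c1@2 c2@4 c3@6 c4@8, authorship .1.2.3.4.
After op 5 (delete): buffer="arkds" (len 5), cursors c1@1 c2@2 c3@3 c4@4, authorship .....
After op 6 (insert('l')): buffer="alrlkldls" (len 9), cursors c1@2 c2@4 c3@6 c4@8, authorship .1.2.3.4.
Authorship (.=original, N=cursor N): . 1 . 2 . 3 . 4 .
Index 1: author = 1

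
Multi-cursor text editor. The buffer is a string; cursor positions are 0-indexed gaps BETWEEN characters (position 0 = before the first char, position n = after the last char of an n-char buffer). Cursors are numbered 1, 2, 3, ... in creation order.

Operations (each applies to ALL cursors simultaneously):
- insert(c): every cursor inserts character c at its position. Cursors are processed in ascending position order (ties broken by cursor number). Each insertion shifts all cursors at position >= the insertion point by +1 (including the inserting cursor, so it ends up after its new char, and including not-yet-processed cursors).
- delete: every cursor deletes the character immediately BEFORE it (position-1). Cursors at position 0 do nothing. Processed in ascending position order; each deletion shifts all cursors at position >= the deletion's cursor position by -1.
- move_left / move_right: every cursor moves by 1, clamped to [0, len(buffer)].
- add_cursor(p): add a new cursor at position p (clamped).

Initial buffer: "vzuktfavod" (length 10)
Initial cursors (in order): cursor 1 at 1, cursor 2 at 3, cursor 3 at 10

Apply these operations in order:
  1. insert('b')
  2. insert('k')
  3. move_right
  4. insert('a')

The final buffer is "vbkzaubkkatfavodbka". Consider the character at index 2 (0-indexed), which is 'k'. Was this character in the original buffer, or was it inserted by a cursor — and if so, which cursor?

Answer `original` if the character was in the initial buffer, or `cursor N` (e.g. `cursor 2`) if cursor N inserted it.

After op 1 (insert('b')): buffer="vbzubktfavodb" (len 13), cursors c1@2 c2@5 c3@13, authorship .1..2.......3
After op 2 (insert('k')): buffer="vbkzubkktfavodbk" (len 16), cursors c1@3 c2@7 c3@16, authorship .11..22.......33
After op 3 (move_right): buffer="vbkzubkktfavodbk" (len 16), cursors c1@4 c2@8 c3@16, authorship .11..22.......33
After op 4 (insert('a')): buffer="vbkzaubkkatfavodbka" (len 19), cursors c1@5 c2@10 c3@19, authorship .11.1.22.2......333
Authorship (.=original, N=cursor N): . 1 1 . 1 . 2 2 . 2 . . . . . . 3 3 3
Index 2: author = 1

Answer: cursor 1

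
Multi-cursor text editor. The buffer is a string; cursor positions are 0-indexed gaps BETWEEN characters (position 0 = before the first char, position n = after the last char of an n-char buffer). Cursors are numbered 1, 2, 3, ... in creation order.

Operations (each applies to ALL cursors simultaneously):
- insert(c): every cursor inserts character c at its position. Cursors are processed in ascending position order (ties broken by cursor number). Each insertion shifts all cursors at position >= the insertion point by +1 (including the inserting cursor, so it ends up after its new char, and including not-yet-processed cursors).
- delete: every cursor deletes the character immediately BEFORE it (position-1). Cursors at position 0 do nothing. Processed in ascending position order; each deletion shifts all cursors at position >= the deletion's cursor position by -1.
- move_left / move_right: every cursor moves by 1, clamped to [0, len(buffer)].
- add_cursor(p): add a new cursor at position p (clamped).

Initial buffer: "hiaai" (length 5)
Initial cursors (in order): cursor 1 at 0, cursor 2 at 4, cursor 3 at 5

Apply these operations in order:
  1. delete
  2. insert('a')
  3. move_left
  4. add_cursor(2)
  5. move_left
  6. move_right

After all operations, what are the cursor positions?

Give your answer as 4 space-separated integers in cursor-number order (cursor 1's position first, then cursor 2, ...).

After op 1 (delete): buffer="hia" (len 3), cursors c1@0 c2@3 c3@3, authorship ...
After op 2 (insert('a')): buffer="ahiaaa" (len 6), cursors c1@1 c2@6 c3@6, authorship 1...23
After op 3 (move_left): buffer="ahiaaa" (len 6), cursors c1@0 c2@5 c3@5, authorship 1...23
After op 4 (add_cursor(2)): buffer="ahiaaa" (len 6), cursors c1@0 c4@2 c2@5 c3@5, authorship 1...23
After op 5 (move_left): buffer="ahiaaa" (len 6), cursors c1@0 c4@1 c2@4 c3@4, authorship 1...23
After op 6 (move_right): buffer="ahiaaa" (len 6), cursors c1@1 c4@2 c2@5 c3@5, authorship 1...23

Answer: 1 5 5 2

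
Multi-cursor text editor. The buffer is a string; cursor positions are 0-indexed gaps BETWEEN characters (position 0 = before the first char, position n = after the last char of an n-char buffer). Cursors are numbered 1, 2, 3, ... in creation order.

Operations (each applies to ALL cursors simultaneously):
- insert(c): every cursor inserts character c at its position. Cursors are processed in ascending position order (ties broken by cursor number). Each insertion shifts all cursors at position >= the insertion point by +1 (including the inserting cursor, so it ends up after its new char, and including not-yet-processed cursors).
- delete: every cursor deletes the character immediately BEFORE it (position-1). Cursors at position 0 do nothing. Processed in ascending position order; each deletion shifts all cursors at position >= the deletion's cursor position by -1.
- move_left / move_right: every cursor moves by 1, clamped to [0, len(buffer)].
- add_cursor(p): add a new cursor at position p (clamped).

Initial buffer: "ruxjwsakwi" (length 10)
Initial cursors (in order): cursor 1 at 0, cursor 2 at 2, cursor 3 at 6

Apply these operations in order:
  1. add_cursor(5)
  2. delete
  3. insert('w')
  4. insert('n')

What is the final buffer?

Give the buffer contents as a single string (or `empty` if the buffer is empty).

Answer: wnrwnxjwwnnakwi

Derivation:
After op 1 (add_cursor(5)): buffer="ruxjwsakwi" (len 10), cursors c1@0 c2@2 c4@5 c3@6, authorship ..........
After op 2 (delete): buffer="rxjakwi" (len 7), cursors c1@0 c2@1 c3@3 c4@3, authorship .......
After op 3 (insert('w')): buffer="wrwxjwwakwi" (len 11), cursors c1@1 c2@3 c3@7 c4@7, authorship 1.2..34....
After op 4 (insert('n')): buffer="wnrwnxjwwnnakwi" (len 15), cursors c1@2 c2@5 c3@11 c4@11, authorship 11.22..3434....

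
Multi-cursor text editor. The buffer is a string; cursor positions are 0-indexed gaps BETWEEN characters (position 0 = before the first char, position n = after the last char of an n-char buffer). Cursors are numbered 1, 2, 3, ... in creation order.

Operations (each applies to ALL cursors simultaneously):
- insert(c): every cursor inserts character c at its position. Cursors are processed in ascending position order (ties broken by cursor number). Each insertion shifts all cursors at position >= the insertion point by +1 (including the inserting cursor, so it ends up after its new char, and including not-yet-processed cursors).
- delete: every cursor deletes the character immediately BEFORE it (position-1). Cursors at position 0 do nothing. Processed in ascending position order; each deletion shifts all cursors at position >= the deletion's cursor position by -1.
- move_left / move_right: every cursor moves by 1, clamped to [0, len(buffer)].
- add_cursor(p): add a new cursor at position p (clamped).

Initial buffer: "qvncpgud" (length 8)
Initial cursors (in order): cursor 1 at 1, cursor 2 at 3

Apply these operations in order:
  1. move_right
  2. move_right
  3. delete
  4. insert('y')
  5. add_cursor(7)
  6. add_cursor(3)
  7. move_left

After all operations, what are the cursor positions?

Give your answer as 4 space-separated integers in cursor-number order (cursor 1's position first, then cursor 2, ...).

After op 1 (move_right): buffer="qvncpgud" (len 8), cursors c1@2 c2@4, authorship ........
After op 2 (move_right): buffer="qvncpgud" (len 8), cursors c1@3 c2@5, authorship ........
After op 3 (delete): buffer="qvcgud" (len 6), cursors c1@2 c2@3, authorship ......
After op 4 (insert('y')): buffer="qvycygud" (len 8), cursors c1@3 c2@5, authorship ..1.2...
After op 5 (add_cursor(7)): buffer="qvycygud" (len 8), cursors c1@3 c2@5 c3@7, authorship ..1.2...
After op 6 (add_cursor(3)): buffer="qvycygud" (len 8), cursors c1@3 c4@3 c2@5 c3@7, authorship ..1.2...
After op 7 (move_left): buffer="qvycygud" (len 8), cursors c1@2 c4@2 c2@4 c3@6, authorship ..1.2...

Answer: 2 4 6 2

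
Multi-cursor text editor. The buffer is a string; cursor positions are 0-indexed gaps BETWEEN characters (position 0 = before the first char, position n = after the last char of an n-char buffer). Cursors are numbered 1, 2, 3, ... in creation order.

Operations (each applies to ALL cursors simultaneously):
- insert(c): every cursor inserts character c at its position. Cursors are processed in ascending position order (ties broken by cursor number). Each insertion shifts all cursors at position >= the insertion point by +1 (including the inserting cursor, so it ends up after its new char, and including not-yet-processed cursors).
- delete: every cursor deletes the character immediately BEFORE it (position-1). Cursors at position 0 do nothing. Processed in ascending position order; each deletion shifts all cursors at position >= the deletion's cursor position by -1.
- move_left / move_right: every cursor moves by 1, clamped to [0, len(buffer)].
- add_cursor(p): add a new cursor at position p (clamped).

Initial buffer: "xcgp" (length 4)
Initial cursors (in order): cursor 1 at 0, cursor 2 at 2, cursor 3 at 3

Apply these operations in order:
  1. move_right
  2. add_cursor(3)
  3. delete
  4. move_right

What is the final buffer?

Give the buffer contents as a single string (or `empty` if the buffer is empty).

After op 1 (move_right): buffer="xcgp" (len 4), cursors c1@1 c2@3 c3@4, authorship ....
After op 2 (add_cursor(3)): buffer="xcgp" (len 4), cursors c1@1 c2@3 c4@3 c3@4, authorship ....
After op 3 (delete): buffer="" (len 0), cursors c1@0 c2@0 c3@0 c4@0, authorship 
After op 4 (move_right): buffer="" (len 0), cursors c1@0 c2@0 c3@0 c4@0, authorship 

Answer: empty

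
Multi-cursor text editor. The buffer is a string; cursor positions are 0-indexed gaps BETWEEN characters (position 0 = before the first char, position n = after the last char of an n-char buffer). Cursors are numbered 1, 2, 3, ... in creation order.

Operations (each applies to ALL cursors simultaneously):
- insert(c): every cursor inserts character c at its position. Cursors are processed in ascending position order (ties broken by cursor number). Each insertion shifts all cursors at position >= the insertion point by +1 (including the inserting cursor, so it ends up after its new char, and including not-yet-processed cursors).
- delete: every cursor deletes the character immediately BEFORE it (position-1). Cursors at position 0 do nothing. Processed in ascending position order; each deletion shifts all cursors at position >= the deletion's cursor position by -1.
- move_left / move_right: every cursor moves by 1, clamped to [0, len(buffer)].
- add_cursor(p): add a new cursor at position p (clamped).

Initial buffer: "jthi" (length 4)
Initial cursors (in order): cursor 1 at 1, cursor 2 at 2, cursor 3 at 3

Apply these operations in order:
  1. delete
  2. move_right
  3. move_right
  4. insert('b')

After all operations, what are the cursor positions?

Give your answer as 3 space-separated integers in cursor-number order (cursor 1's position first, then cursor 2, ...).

Answer: 4 4 4

Derivation:
After op 1 (delete): buffer="i" (len 1), cursors c1@0 c2@0 c3@0, authorship .
After op 2 (move_right): buffer="i" (len 1), cursors c1@1 c2@1 c3@1, authorship .
After op 3 (move_right): buffer="i" (len 1), cursors c1@1 c2@1 c3@1, authorship .
After op 4 (insert('b')): buffer="ibbb" (len 4), cursors c1@4 c2@4 c3@4, authorship .123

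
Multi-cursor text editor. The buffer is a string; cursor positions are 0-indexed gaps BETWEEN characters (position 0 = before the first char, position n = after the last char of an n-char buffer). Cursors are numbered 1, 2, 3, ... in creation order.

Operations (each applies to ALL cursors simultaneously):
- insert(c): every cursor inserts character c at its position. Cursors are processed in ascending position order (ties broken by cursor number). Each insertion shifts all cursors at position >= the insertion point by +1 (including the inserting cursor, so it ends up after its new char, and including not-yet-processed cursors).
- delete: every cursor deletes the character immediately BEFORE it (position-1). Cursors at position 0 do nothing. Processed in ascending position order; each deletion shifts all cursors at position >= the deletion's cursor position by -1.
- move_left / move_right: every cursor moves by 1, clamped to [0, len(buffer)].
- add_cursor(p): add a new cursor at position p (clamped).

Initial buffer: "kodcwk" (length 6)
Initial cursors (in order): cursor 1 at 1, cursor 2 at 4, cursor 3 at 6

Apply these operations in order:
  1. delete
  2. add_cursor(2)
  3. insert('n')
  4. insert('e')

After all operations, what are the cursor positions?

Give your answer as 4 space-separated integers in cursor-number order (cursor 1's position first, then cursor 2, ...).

After op 1 (delete): buffer="odw" (len 3), cursors c1@0 c2@2 c3@3, authorship ...
After op 2 (add_cursor(2)): buffer="odw" (len 3), cursors c1@0 c2@2 c4@2 c3@3, authorship ...
After op 3 (insert('n')): buffer="nodnnwn" (len 7), cursors c1@1 c2@5 c4@5 c3@7, authorship 1..24.3
After op 4 (insert('e')): buffer="neodnneewne" (len 11), cursors c1@2 c2@8 c4@8 c3@11, authorship 11..2424.33

Answer: 2 8 11 8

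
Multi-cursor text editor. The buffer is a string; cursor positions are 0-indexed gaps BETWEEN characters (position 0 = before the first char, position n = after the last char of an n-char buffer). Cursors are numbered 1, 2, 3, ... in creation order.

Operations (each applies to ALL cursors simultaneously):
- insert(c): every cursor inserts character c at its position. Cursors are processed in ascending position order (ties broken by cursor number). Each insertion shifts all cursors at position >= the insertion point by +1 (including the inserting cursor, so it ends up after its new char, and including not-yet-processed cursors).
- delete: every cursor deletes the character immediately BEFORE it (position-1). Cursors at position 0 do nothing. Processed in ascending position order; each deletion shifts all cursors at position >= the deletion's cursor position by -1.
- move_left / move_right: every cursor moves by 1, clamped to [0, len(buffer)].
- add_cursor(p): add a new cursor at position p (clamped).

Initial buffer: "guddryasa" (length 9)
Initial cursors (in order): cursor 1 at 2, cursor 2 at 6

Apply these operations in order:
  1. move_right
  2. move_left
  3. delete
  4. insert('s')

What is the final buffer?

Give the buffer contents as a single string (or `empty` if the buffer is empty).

After op 1 (move_right): buffer="guddryasa" (len 9), cursors c1@3 c2@7, authorship .........
After op 2 (move_left): buffer="guddryasa" (len 9), cursors c1@2 c2@6, authorship .........
After op 3 (delete): buffer="gddrasa" (len 7), cursors c1@1 c2@4, authorship .......
After op 4 (insert('s')): buffer="gsddrsasa" (len 9), cursors c1@2 c2@6, authorship .1...2...

Answer: gsddrsasa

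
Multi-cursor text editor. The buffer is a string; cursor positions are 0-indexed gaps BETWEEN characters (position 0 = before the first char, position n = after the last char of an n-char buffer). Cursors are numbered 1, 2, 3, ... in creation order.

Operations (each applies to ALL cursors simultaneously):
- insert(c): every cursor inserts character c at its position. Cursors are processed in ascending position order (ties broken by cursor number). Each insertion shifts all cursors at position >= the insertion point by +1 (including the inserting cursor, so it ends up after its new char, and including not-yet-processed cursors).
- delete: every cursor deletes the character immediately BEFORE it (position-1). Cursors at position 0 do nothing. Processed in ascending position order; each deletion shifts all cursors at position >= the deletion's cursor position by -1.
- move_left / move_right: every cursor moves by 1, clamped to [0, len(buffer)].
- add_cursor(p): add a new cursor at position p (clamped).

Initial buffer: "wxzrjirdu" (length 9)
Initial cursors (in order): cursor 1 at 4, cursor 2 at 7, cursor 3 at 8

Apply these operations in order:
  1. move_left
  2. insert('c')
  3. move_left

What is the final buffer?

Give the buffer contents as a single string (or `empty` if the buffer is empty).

After op 1 (move_left): buffer="wxzrjirdu" (len 9), cursors c1@3 c2@6 c3@7, authorship .........
After op 2 (insert('c')): buffer="wxzcrjicrcdu" (len 12), cursors c1@4 c2@8 c3@10, authorship ...1...2.3..
After op 3 (move_left): buffer="wxzcrjicrcdu" (len 12), cursors c1@3 c2@7 c3@9, authorship ...1...2.3..

Answer: wxzcrjicrcdu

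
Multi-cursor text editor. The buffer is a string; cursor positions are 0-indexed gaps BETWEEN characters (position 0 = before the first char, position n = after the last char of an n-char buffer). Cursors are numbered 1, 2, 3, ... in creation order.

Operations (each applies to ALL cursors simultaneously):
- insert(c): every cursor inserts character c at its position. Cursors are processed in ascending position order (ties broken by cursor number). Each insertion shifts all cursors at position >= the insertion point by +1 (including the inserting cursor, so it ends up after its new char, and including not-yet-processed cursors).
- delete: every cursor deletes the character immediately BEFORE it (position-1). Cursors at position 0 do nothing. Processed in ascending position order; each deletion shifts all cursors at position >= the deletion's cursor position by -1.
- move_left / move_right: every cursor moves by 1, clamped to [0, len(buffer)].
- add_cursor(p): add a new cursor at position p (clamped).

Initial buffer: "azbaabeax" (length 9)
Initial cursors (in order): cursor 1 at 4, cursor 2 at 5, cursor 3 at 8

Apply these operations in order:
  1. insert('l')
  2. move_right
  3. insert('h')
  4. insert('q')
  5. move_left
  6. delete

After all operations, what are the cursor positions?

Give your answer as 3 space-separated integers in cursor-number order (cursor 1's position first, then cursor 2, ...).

After op 1 (insert('l')): buffer="azbalalbealx" (len 12), cursors c1@5 c2@7 c3@11, authorship ....1.2...3.
After op 2 (move_right): buffer="azbalalbealx" (len 12), cursors c1@6 c2@8 c3@12, authorship ....1.2...3.
After op 3 (insert('h')): buffer="azbalahlbhealxh" (len 15), cursors c1@7 c2@10 c3@15, authorship ....1.12.2..3.3
After op 4 (insert('q')): buffer="azbalahqlbhqealxhq" (len 18), cursors c1@8 c2@12 c3@18, authorship ....1.112.22..3.33
After op 5 (move_left): buffer="azbalahqlbhqealxhq" (len 18), cursors c1@7 c2@11 c3@17, authorship ....1.112.22..3.33
After op 6 (delete): buffer="azbalaqlbqealxq" (len 15), cursors c1@6 c2@9 c3@14, authorship ....1.12.2..3.3

Answer: 6 9 14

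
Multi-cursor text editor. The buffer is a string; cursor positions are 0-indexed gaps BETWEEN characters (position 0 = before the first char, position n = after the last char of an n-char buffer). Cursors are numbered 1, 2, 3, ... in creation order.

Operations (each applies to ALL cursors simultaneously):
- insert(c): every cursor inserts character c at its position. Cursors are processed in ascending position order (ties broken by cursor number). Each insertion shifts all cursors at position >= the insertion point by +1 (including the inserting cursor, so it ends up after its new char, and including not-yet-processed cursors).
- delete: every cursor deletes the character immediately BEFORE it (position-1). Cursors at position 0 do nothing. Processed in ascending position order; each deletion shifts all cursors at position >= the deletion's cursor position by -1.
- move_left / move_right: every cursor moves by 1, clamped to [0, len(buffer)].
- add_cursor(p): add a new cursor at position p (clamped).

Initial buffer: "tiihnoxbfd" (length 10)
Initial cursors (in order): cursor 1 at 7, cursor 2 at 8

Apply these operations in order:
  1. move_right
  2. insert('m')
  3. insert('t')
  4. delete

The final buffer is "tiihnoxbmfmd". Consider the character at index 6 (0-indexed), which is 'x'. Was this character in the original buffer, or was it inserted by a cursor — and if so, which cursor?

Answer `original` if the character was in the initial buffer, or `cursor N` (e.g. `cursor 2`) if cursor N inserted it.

Answer: original

Derivation:
After op 1 (move_right): buffer="tiihnoxbfd" (len 10), cursors c1@8 c2@9, authorship ..........
After op 2 (insert('m')): buffer="tiihnoxbmfmd" (len 12), cursors c1@9 c2@11, authorship ........1.2.
After op 3 (insert('t')): buffer="tiihnoxbmtfmtd" (len 14), cursors c1@10 c2@13, authorship ........11.22.
After op 4 (delete): buffer="tiihnoxbmfmd" (len 12), cursors c1@9 c2@11, authorship ........1.2.
Authorship (.=original, N=cursor N): . . . . . . . . 1 . 2 .
Index 6: author = original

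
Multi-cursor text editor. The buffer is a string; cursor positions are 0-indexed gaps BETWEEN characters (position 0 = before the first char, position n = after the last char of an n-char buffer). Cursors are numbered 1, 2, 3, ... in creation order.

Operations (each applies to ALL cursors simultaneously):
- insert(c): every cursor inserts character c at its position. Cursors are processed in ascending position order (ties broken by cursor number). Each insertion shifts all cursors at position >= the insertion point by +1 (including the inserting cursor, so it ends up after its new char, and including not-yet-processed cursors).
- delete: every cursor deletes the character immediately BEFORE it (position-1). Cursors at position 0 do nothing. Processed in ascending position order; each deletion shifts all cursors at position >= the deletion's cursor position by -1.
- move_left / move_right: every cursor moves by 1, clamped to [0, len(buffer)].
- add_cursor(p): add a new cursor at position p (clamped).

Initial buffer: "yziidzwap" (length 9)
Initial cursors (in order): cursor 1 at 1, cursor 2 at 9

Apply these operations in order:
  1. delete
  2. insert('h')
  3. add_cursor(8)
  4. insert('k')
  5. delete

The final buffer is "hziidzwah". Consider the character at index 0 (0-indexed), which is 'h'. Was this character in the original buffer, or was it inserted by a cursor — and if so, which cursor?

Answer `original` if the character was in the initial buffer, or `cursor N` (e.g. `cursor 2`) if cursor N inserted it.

After op 1 (delete): buffer="ziidzwa" (len 7), cursors c1@0 c2@7, authorship .......
After op 2 (insert('h')): buffer="hziidzwah" (len 9), cursors c1@1 c2@9, authorship 1.......2
After op 3 (add_cursor(8)): buffer="hziidzwah" (len 9), cursors c1@1 c3@8 c2@9, authorship 1.......2
After op 4 (insert('k')): buffer="hkziidzwakhk" (len 12), cursors c1@2 c3@10 c2@12, authorship 11.......322
After op 5 (delete): buffer="hziidzwah" (len 9), cursors c1@1 c3@8 c2@9, authorship 1.......2
Authorship (.=original, N=cursor N): 1 . . . . . . . 2
Index 0: author = 1

Answer: cursor 1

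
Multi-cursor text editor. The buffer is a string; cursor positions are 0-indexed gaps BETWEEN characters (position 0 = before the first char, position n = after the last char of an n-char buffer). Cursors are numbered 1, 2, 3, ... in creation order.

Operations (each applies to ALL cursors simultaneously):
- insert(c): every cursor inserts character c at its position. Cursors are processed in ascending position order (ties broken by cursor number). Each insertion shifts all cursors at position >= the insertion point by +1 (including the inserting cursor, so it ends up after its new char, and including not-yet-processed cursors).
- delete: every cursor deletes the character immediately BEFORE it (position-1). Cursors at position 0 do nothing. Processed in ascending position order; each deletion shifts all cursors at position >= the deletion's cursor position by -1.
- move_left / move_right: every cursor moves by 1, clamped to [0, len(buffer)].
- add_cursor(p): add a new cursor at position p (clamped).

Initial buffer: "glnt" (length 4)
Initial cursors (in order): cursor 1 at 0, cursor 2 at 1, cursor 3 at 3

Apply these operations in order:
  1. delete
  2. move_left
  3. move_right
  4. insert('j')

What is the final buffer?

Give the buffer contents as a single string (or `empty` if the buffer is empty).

Answer: ljjjt

Derivation:
After op 1 (delete): buffer="lt" (len 2), cursors c1@0 c2@0 c3@1, authorship ..
After op 2 (move_left): buffer="lt" (len 2), cursors c1@0 c2@0 c3@0, authorship ..
After op 3 (move_right): buffer="lt" (len 2), cursors c1@1 c2@1 c3@1, authorship ..
After op 4 (insert('j')): buffer="ljjjt" (len 5), cursors c1@4 c2@4 c3@4, authorship .123.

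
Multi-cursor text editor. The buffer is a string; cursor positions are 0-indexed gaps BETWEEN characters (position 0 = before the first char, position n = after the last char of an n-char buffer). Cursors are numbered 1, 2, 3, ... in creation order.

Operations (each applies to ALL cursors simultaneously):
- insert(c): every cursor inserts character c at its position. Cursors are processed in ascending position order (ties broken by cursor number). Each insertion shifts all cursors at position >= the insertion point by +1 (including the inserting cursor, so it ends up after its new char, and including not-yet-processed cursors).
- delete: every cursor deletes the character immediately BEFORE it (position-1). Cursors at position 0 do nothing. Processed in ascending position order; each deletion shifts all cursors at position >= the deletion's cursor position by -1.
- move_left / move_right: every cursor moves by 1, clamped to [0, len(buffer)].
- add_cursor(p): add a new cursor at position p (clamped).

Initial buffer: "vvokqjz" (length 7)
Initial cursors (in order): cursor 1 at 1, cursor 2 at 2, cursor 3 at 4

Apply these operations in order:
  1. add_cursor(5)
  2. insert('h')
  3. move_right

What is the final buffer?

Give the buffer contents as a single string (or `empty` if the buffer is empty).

Answer: vhvhokhqhjz

Derivation:
After op 1 (add_cursor(5)): buffer="vvokqjz" (len 7), cursors c1@1 c2@2 c3@4 c4@5, authorship .......
After op 2 (insert('h')): buffer="vhvhokhqhjz" (len 11), cursors c1@2 c2@4 c3@7 c4@9, authorship .1.2..3.4..
After op 3 (move_right): buffer="vhvhokhqhjz" (len 11), cursors c1@3 c2@5 c3@8 c4@10, authorship .1.2..3.4..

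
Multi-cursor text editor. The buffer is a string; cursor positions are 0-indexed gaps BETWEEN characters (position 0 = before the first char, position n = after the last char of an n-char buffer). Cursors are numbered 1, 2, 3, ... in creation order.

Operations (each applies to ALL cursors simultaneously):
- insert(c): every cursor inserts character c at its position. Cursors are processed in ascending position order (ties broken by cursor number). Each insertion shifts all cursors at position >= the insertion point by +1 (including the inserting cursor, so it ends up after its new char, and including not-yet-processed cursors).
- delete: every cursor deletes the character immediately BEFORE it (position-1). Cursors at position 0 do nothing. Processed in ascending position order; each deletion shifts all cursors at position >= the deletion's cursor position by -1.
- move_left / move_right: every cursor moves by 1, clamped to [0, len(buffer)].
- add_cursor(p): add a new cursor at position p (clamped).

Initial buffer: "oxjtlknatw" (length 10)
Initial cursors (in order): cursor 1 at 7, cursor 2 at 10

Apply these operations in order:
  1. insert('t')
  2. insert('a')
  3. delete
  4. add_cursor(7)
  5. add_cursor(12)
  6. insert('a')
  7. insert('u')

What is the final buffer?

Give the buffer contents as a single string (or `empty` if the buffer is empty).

Answer: oxjtlknautauatwtaauu

Derivation:
After op 1 (insert('t')): buffer="oxjtlkntatwt" (len 12), cursors c1@8 c2@12, authorship .......1...2
After op 2 (insert('a')): buffer="oxjtlkntaatwta" (len 14), cursors c1@9 c2@14, authorship .......11...22
After op 3 (delete): buffer="oxjtlkntatwt" (len 12), cursors c1@8 c2@12, authorship .......1...2
After op 4 (add_cursor(7)): buffer="oxjtlkntatwt" (len 12), cursors c3@7 c1@8 c2@12, authorship .......1...2
After op 5 (add_cursor(12)): buffer="oxjtlkntatwt" (len 12), cursors c3@7 c1@8 c2@12 c4@12, authorship .......1...2
After op 6 (insert('a')): buffer="oxjtlknataatwtaa" (len 16), cursors c3@8 c1@10 c2@16 c4@16, authorship .......311...224
After op 7 (insert('u')): buffer="oxjtlknautauatwtaauu" (len 20), cursors c3@9 c1@12 c2@20 c4@20, authorship .......33111...22424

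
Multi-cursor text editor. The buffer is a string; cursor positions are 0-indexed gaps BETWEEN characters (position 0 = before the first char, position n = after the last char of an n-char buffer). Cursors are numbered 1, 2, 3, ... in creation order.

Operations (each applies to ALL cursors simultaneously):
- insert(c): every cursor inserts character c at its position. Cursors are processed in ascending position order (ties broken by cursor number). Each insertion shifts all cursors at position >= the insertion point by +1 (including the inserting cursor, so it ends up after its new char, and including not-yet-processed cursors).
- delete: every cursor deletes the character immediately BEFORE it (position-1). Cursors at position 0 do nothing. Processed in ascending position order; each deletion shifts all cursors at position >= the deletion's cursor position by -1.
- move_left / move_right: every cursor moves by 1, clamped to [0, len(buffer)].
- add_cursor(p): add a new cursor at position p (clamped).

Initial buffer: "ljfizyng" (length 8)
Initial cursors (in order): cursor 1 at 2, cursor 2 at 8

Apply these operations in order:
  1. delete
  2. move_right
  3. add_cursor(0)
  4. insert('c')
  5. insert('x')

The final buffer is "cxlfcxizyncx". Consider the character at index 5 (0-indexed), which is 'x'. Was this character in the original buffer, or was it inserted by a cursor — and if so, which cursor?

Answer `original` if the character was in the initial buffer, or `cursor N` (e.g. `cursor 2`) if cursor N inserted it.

Answer: cursor 1

Derivation:
After op 1 (delete): buffer="lfizyn" (len 6), cursors c1@1 c2@6, authorship ......
After op 2 (move_right): buffer="lfizyn" (len 6), cursors c1@2 c2@6, authorship ......
After op 3 (add_cursor(0)): buffer="lfizyn" (len 6), cursors c3@0 c1@2 c2@6, authorship ......
After op 4 (insert('c')): buffer="clfcizync" (len 9), cursors c3@1 c1@4 c2@9, authorship 3..1....2
After op 5 (insert('x')): buffer="cxlfcxizyncx" (len 12), cursors c3@2 c1@6 c2@12, authorship 33..11....22
Authorship (.=original, N=cursor N): 3 3 . . 1 1 . . . . 2 2
Index 5: author = 1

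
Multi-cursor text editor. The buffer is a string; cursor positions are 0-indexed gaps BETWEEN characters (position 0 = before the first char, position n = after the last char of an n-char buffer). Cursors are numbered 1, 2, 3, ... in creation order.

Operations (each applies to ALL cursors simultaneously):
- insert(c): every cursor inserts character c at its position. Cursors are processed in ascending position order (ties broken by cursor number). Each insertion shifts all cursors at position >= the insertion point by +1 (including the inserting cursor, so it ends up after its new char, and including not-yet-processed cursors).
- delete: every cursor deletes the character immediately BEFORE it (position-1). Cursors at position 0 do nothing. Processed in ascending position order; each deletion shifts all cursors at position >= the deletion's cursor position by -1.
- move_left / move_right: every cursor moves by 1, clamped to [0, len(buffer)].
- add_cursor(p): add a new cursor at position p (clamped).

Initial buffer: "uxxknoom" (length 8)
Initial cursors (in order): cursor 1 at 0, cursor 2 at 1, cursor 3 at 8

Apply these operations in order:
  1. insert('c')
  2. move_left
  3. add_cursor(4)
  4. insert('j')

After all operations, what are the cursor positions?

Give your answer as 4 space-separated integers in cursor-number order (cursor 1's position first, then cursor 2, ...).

After op 1 (insert('c')): buffer="cucxxknoomc" (len 11), cursors c1@1 c2@3 c3@11, authorship 1.2.......3
After op 2 (move_left): buffer="cucxxknoomc" (len 11), cursors c1@0 c2@2 c3@10, authorship 1.2.......3
After op 3 (add_cursor(4)): buffer="cucxxknoomc" (len 11), cursors c1@0 c2@2 c4@4 c3@10, authorship 1.2.......3
After op 4 (insert('j')): buffer="jcujcxjxknoomjc" (len 15), cursors c1@1 c2@4 c4@7 c3@14, authorship 11.22.4......33

Answer: 1 4 14 7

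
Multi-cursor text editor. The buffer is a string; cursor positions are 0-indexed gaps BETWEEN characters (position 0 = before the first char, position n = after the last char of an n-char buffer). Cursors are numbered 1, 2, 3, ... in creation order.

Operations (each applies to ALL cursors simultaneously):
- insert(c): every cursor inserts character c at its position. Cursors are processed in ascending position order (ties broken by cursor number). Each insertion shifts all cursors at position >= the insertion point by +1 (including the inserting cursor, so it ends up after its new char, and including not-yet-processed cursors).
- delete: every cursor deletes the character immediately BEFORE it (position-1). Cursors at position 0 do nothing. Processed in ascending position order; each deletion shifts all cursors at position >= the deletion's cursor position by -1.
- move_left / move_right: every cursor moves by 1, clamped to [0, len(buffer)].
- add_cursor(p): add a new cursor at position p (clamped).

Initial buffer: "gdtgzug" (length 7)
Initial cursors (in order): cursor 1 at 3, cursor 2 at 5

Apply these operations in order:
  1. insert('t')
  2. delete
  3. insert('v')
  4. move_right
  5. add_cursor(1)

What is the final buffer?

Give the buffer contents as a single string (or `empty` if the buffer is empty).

After op 1 (insert('t')): buffer="gdttgztug" (len 9), cursors c1@4 c2@7, authorship ...1..2..
After op 2 (delete): buffer="gdtgzug" (len 7), cursors c1@3 c2@5, authorship .......
After op 3 (insert('v')): buffer="gdtvgzvug" (len 9), cursors c1@4 c2@7, authorship ...1..2..
After op 4 (move_right): buffer="gdtvgzvug" (len 9), cursors c1@5 c2@8, authorship ...1..2..
After op 5 (add_cursor(1)): buffer="gdtvgzvug" (len 9), cursors c3@1 c1@5 c2@8, authorship ...1..2..

Answer: gdtvgzvug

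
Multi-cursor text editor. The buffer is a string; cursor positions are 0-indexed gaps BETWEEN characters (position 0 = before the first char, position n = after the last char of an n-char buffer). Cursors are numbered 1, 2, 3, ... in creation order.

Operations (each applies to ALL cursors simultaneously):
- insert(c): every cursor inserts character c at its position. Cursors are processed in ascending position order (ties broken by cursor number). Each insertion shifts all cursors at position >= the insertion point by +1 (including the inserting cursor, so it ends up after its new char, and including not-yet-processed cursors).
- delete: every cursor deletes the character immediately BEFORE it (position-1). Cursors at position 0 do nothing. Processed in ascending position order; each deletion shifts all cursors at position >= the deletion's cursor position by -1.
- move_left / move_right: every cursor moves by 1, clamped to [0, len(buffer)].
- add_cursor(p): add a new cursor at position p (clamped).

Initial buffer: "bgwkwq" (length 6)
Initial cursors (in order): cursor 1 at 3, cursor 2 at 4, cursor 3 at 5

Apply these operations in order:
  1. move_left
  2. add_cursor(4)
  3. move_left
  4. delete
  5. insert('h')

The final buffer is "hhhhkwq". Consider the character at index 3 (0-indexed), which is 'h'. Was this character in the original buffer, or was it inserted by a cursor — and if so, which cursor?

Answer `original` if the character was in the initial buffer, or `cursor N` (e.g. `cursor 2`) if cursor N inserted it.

Answer: cursor 4

Derivation:
After op 1 (move_left): buffer="bgwkwq" (len 6), cursors c1@2 c2@3 c3@4, authorship ......
After op 2 (add_cursor(4)): buffer="bgwkwq" (len 6), cursors c1@2 c2@3 c3@4 c4@4, authorship ......
After op 3 (move_left): buffer="bgwkwq" (len 6), cursors c1@1 c2@2 c3@3 c4@3, authorship ......
After op 4 (delete): buffer="kwq" (len 3), cursors c1@0 c2@0 c3@0 c4@0, authorship ...
After op 5 (insert('h')): buffer="hhhhkwq" (len 7), cursors c1@4 c2@4 c3@4 c4@4, authorship 1234...
Authorship (.=original, N=cursor N): 1 2 3 4 . . .
Index 3: author = 4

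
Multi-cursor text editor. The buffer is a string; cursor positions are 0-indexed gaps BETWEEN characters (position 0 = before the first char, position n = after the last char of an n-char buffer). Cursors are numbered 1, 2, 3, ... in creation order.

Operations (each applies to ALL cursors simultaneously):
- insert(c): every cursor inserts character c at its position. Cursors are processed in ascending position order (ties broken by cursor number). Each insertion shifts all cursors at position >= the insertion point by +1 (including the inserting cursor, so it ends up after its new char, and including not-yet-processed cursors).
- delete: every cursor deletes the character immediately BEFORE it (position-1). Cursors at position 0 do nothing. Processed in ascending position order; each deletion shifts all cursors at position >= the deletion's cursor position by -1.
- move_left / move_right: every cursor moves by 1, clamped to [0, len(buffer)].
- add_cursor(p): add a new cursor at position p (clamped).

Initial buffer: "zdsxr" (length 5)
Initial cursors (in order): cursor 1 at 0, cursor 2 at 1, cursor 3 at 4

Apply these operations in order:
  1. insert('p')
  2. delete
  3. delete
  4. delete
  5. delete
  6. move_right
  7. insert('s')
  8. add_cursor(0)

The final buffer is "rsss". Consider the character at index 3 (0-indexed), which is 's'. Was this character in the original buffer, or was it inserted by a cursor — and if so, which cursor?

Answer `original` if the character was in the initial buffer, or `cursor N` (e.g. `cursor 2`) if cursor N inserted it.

After op 1 (insert('p')): buffer="pzpdsxpr" (len 8), cursors c1@1 c2@3 c3@7, authorship 1.2...3.
After op 2 (delete): buffer="zdsxr" (len 5), cursors c1@0 c2@1 c3@4, authorship .....
After op 3 (delete): buffer="dsr" (len 3), cursors c1@0 c2@0 c3@2, authorship ...
After op 4 (delete): buffer="dr" (len 2), cursors c1@0 c2@0 c3@1, authorship ..
After op 5 (delete): buffer="r" (len 1), cursors c1@0 c2@0 c3@0, authorship .
After op 6 (move_right): buffer="r" (len 1), cursors c1@1 c2@1 c3@1, authorship .
After op 7 (insert('s')): buffer="rsss" (len 4), cursors c1@4 c2@4 c3@4, authorship .123
After op 8 (add_cursor(0)): buffer="rsss" (len 4), cursors c4@0 c1@4 c2@4 c3@4, authorship .123
Authorship (.=original, N=cursor N): . 1 2 3
Index 3: author = 3

Answer: cursor 3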